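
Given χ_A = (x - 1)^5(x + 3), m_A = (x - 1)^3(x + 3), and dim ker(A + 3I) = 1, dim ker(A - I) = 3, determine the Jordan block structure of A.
λ = -3: algebraic multiplicity 1 (exponent in χ_A), largest block size 1 (exponent in m_A), 1 block (geometric multiplicity). This forces block sizes [1].
λ = 1: algebraic multiplicity 5 (exponent in χ_A), largest block size 3 (exponent in m_A), 3 blocks (geometric multiplicity). These force block sizes [3, 1, 1].

Jordan blocks: (-3, 1), (1, 3), (1, 1), (1, 1)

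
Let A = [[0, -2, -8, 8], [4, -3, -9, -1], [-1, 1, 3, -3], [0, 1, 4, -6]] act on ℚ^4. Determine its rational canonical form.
R = [[0, 0, 0, -4], [1, 0, 0, -12], [0, 1, 0, -13], [0, 0, 1, -6]]

The invariant factors of A (the non-unit diagonal entries of the Smith normal form of xI - A over ℚ[x]) are (x + 1)^2(x + 2)^2, each dividing the next. The characteristic polynomial is their product, (x + 1)^2(x + 2)^2.

The rational canonical form is the block-diagonal matrix of companion matrices C(f_i):
R = [[0, 0, 0, -4], [1, 0, 0, -12], [0, 1, 0, -13], [0, 0, 1, -6]].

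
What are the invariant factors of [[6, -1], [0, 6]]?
(x - 6)^2

The Jordan structure of A has elementary divisors (x - 6)^2. Arranging the block sizes at each eigenvalue in decreasing order and taking row products gives the invariant factors.

Invariant factors (smallest first, each dividing the next): (x - 6)^2.

Check: the last factor (x - 6)^2 is the minimal polynomial, and the product (x - 6)^2 is the characteristic polynomial.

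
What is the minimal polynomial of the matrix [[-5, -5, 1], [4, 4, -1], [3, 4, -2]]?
The characteristic polynomial factors as (x + 1)^3. The minimal polynomial is ∏(x - λ)^{k_λ} where k_λ is the size of the largest Jordan block at λ.

For λ = -1: rank(A + I) = 2, and the largest Jordan block has size 3 (the smallest k with rank((A + I)^k) = rank((A + I)^(k+1))).

So m_A(x) = (x + 1)^3.

m_A(x) = (x + 1)^3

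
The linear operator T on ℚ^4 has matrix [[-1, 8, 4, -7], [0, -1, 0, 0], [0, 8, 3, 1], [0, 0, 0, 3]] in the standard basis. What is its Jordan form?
The characteristic polynomial is det(xI - A) = (x - 3)^2(x + 1)^2, so the eigenvalues are -1 (algebraic multiplicity 2), 3 (algebraic multiplicity 2).

For λ = -1: rank(A + I) = 2. The eigenspace has dimension 4 - 2 = 2, so there are 2 Jordan blocks; the rank sequence gives block sizes [1, 1].

For λ = 3: rank(A - 3I) = 3, rank((A - 3I)^2) = 2. The eigenspace has dimension 4 - 3 = 1, so there is 1 Jordan block; the rank sequence gives block sizes [2].

Assembling the blocks gives the Jordan form J above.

J = [[-1, 0, 0, 0], [0, -1, 0, 0], [0, 0, 3, 1], [0, 0, 0, 3]]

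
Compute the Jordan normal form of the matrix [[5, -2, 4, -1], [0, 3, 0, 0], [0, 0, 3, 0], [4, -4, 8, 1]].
The characteristic polynomial is det(xI - A) = (x - 3)^4, so the eigenvalues are 3 (algebraic multiplicity 4).

For λ = 3: rank(A - 3I) = 1, rank((A - 3I)^2) = 0. The eigenspace has dimension 4 - 1 = 3, so there are 3 Jordan blocks; the rank sequence gives block sizes [2, 1, 1].

Assembling the blocks gives the Jordan form J above.

J = [[3, 1, 0, 0], [0, 3, 0, 0], [0, 0, 3, 0], [0, 0, 0, 3]]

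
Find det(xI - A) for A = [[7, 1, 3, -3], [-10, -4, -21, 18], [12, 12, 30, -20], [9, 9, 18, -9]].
xI - A = [[x - 7, -1, -3, 3], [10, x + 4, 21, -18], [-12, -12, x - 30, 20], [-9, -9, -18, x + 9]].

Expanding det(xI - A) along the first row:
det(xI - A) = + (x - 7)·det([[x + 4, 21, -18], [-12, x - 30, 20], [-9, -18, x + 9]]) - (-1)·det([[10, 21, -18], [-12, x - 30, 20], [-9, -18, x + 9]]) + (-3)·det([[10, x + 4, -18], [-12, -12, 20], [-9, -9, x + 9]]) - (3)·det([[10, x + 4, 21], [-12, -12, x - 30], [-9, -9, -18]]).

Evaluating gives χ_A(x) = x^4 - 24x^3 + 216x^2 - 864x + 1296 = (x - 6)^4.

χ_A(x) = (x - 6)^4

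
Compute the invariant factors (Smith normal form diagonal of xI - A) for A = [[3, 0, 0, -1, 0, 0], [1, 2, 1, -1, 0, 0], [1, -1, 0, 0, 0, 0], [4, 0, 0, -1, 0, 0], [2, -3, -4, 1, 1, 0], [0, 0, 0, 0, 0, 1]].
The Jordan structure of A has elementary divisors (x - 1)^3, (x - 1)^2, (x - 1). Arranging the block sizes at each eigenvalue in decreasing order and taking row products gives the invariant factors.

Invariant factors (smallest first, each dividing the next): x - 1, (x - 1)^2, (x - 1)^3.

Check: the last factor (x - 1)^3 is the minimal polynomial, and the product (x - 1)^6 is the characteristic polynomial.

x - 1, (x - 1)^2, (x - 1)^3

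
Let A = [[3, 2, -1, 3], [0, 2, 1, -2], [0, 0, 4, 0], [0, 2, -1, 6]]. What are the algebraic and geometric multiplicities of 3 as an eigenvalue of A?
The characteristic polynomial is (x - 4)^3(x - 3), so the factor x - 3 appears with exponent 1: the algebraic multiplicity is 1.

rank(A - 3I) = 3, so the eigenspace has dimension 4 - 3 = 1: the geometric multiplicity is 1.

algebraic multiplicity 1, geometric multiplicity 1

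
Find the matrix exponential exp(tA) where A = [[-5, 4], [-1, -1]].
e^{tA} = [[(1 - 2*t)*e^{-3*t}, 4*t*e^{-3*t}], [-t*e^{-3*t}, (2*t + 1)*e^{-3*t}]]

A has Jordan form J = [[-3, 1], [0, -3]] with A = PJP^{-1}, so e^{tA} = P e^{tJ} P^{-1}.

For a Jordan block J_k(λ), e^{tJ_k(λ)} = e^{λt} · (I + tN + t^2 N^2/2! + ... + t^{k-1} N^{k-1}/(k-1)!) where N is the nilpotent superdiagonal part.

Assembling the blocks and conjugating back gives the entries of e^{tA} as shown above.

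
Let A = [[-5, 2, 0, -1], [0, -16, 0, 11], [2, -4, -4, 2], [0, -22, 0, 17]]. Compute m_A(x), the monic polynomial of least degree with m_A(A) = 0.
The characteristic polynomial factors as (x - 6)(x + 4)(x + 5)^2. The minimal polynomial is ∏(x - λ)^{k_λ} where k_λ is the size of the largest Jordan block at λ.

For λ = -5: rank(A + 5I) = 3, and the largest Jordan block has size 2 (the smallest k with rank((A + 5I)^k) = rank((A + 5I)^(k+1))).
For λ = -4: rank(A + 4I) = 3, and the largest Jordan block has size 1 (the smallest k with rank((A + 4I)^k) = rank((A + 4I)^(k+1))).
For λ = 6: rank(A - 6I) = 3, and the largest Jordan block has size 1 (the smallest k with rank((A - 6I)^k) = rank((A - 6I)^(k+1))).

So m_A(x) = (x - 6)(x + 4)(x + 5)^2.

m_A(x) = (x - 6)(x + 4)(x + 5)^2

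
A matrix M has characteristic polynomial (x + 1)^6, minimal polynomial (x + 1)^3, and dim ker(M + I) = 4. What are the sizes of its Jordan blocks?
λ = -1: algebraic multiplicity 6 (exponent in χ_M), largest block size 3 (exponent in m_M), 4 blocks (geometric multiplicity). These force block sizes [3, 1, 1, 1].

Jordan blocks: (-1, 3), (-1, 1), (-1, 1), (-1, 1)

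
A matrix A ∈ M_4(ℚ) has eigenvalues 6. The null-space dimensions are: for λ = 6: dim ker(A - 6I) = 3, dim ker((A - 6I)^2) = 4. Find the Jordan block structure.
Jordan blocks: (6, 2), (6, 1), (6, 1)

λ = 6: successive nullity increments [3, 1] count blocks of size ≥ k; block sizes are [2, 1, 1].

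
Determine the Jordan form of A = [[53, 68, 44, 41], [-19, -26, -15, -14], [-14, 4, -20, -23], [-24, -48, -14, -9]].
The characteristic polynomial is det(xI - A) = (x - 3)^2(x + 4)^2, so the eigenvalues are -4 (algebraic multiplicity 2), 3 (algebraic multiplicity 2).

For λ = -4: rank(A + 4I) = 3, rank((A + 4I)^2) = 2. The eigenspace has dimension 4 - 3 = 1, so there is 1 Jordan block; the rank sequence gives block sizes [2].

For λ = 3: rank(A - 3I) = 3, rank((A - 3I)^2) = 2. The eigenspace has dimension 4 - 3 = 1, so there is 1 Jordan block; the rank sequence gives block sizes [2].

Assembling the blocks gives the Jordan form J above.

J = [[-4, 1, 0, 0], [0, -4, 0, 0], [0, 0, 3, 1], [0, 0, 0, 3]]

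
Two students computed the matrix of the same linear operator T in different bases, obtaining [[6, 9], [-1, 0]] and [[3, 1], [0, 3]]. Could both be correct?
Yes.

Two matrices over a field are similar if and only if they have the same invariant factors.

Both A and B have characteristic polynomial (x - 3)^2 and minimal polynomial (x - 3)^2. Computing further, both have invariant factors (x - 3)^2. Hence A and B are similar.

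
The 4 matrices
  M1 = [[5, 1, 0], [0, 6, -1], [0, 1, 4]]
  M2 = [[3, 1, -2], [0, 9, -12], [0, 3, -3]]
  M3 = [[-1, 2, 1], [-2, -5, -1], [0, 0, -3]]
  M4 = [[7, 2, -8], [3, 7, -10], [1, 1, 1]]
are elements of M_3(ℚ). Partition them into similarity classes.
Characteristic polynomials: χ_{M1} = (x - 5)^3, χ_{M2} = (x - 3)^3, χ_{M3} = (x + 3)^3, χ_{M4} = (x - 5)^3.

{M1, M4}: invariant factors (x - 5)^3.

{M2}: invariant factors x - 3, (x - 3)^2.

{M3}: invariant factors x + 3, (x + 3)^2.

Matrices are similar if and only if their invariant-factor lists agree; the partition into similarity classes is {M1, M4}, {M2}, {M3}.

3 classes: {M1, M4}, {M2}, {M3}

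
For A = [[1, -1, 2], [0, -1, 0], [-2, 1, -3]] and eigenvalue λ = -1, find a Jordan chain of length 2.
We seek v_1 ∈ ker((A + I)^2) \ ker(A + I), then set v_{i+1} = (A + I) v_i.

One such chain is v_1 = [[-1, -1, 0]]^T, v_2 = [[-1, 0, 1]]^T. Check: (A + I) v_2 = [[0, 0, 0]]^T = 0.

v_1 = [[-1, -1, 0]]^T, v_2 = [[-1, 0, 1]]^T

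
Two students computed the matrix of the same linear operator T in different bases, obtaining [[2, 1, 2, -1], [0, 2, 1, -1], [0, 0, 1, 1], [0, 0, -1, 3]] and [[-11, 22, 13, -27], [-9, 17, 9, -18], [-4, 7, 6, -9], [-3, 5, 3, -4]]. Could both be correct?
Yes.

Two matrices over a field are similar if and only if they have the same invariant factors.

Both A and B have characteristic polynomial (x - 2)^4 and minimal polynomial (x - 2)^2. Computing further, both have invariant factors (x - 2)^2, (x - 2)^2. Hence A and B are similar.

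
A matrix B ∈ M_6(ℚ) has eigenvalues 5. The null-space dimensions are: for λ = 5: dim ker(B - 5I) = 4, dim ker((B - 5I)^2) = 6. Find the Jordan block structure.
Jordan blocks: (5, 2), (5, 2), (5, 1), (5, 1)

λ = 5: successive nullity increments [4, 2] count blocks of size ≥ k; block sizes are [2, 2, 1, 1].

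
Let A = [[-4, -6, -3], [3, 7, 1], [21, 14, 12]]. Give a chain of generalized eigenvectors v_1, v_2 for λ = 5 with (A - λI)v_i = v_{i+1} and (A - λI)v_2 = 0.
v_1 = [[1, 0, -2]]^T, v_2 = [[-3, 1, 7]]^T

We seek v_1 ∈ ker((A - 5I)^2) \ ker(A - 5I), then set v_{i+1} = (A - 5I) v_i.

One such chain is v_1 = [[1, 0, -2]]^T, v_2 = [[-3, 1, 7]]^T. Check: (A - 5I) v_2 = [[0, 0, 0]]^T = 0.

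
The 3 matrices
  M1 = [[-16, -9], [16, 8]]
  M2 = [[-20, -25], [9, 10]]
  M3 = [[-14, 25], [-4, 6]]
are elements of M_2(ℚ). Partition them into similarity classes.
2 classes: {M1, M3}, {M2}

Characteristic polynomials: χ_{M1} = (x + 4)^2, χ_{M2} = (x + 5)^2, χ_{M3} = (x + 4)^2.

{M1, M3}: invariant factors (x + 4)^2.

{M2}: invariant factors (x + 5)^2.

Matrices are similar if and only if their invariant-factor lists agree; the partition into similarity classes is {M1, M3}, {M2}.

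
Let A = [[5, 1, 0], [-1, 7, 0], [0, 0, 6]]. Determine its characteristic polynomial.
χ_A(x) = (x - 6)^3

xI - A = [[x - 5, -1, 0], [1, x - 7, 0], [0, 0, x - 6]].

Expanding det(xI - A) along the first row:
det(xI - A) = + (x - 5)·det([[x - 7, 0], [0, x - 6]]) - (-1)·det([[1, 0], [0, x - 6]]) + (0)·det([[1, x - 7], [0, 0]]).

Evaluating gives χ_A(x) = x^3 - 18x^2 + 108x - 216 = (x - 6)^3.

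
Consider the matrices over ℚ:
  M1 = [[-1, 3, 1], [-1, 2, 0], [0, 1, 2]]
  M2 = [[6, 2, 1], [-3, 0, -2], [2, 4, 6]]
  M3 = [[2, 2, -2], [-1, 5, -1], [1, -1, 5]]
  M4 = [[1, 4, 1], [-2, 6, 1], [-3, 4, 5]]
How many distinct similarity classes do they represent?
Characteristic polynomials: χ_{M1} = (x - 1)^3, χ_{M2} = (x - 4)^3, χ_{M3} = (x - 4)^3, χ_{M4} = (x - 4)^3.

{M1}: invariant factors (x - 1)^3.

{M2, M4}: invariant factors (x - 4)^3.

{M3}: invariant factors x - 4, (x - 4)^2.

Matrices are similar if and only if their invariant-factor lists agree; the partition into similarity classes is {M1}, {M2, M4}, {M3}.

3 classes: {M1}, {M2, M4}, {M3}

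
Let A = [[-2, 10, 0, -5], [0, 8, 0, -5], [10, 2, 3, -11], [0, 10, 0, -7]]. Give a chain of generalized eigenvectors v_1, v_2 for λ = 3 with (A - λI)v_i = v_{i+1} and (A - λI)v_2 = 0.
We seek v_1 ∈ ker((A - 3I)^2) \ ker(A - 3I), then set v_{i+1} = (A - 3I) v_i.

One such chain is v_1 = [[1, 1, 2, 1]]^T, v_2 = [[0, 0, 1, 0]]^T. Check: (A - 3I) v_2 = [[0, 0, 0, 0]]^T = 0.

v_1 = [[1, 1, 2, 1]]^T, v_2 = [[0, 0, 1, 0]]^T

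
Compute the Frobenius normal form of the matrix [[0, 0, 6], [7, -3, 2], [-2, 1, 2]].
The invariant factors of A (the non-unit diagonal entries of the Smith normal form of xI - A over ℚ[x]) are (x - 1)(x^2 + 2x + 6), each dividing the next. The characteristic polynomial is their product, (x - 1)(x^2 + 2x + 6).

The rational canonical form is the block-diagonal matrix of companion matrices C(f_i):
R = [[0, 0, 6], [1, 0, -4], [0, 1, -1]].

Note the characteristic polynomial does not split into linear factors over ℚ, so A has no Jordan form over ℚ; the rational canonical form exists over any field.

R = [[0, 0, 6], [1, 0, -4], [0, 1, -1]]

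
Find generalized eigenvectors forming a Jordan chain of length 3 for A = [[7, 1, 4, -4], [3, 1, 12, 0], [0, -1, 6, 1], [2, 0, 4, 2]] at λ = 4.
We seek v_1 ∈ ker((A - 4I)^3) \ ker((A - 4I)^2), then set v_{i+1} = (A - 4I) v_i.

One such chain is v_1 = [[1, 0, 0, 0]]^T, v_2 = [[3, 3, 0, 2]]^T, v_3 = [[4, 0, -1, 2]]^T. Check: (A - 4I) v_3 = [[0, 0, 0, 0]]^T = 0.

v_1 = [[1, 0, 0, 0]]^T, v_2 = [[3, 3, 0, 2]]^T, v_3 = [[4, 0, -1, 2]]^T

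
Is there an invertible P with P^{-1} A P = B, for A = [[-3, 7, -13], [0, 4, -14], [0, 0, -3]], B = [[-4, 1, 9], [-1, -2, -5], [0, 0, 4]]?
Yes.

Two matrices over a field are similar if and only if they have the same invariant factors.

Both A and B have characteristic polynomial (x - 4)(x + 3)^2 and minimal polynomial (x - 4)(x + 3)^2. Computing further, both have invariant factors (x - 4)(x + 3)^2. Hence A and B are similar.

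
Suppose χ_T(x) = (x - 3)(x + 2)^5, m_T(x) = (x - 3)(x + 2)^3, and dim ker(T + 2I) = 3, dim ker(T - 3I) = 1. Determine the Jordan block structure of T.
λ = -2: algebraic multiplicity 5 (exponent in χ_T), largest block size 3 (exponent in m_T), 3 blocks (geometric multiplicity). These force block sizes [3, 1, 1].
λ = 3: algebraic multiplicity 1 (exponent in χ_T), largest block size 1 (exponent in m_T), 1 block (geometric multiplicity). This forces block sizes [1].

Jordan blocks: (-2, 3), (-2, 1), (-2, 1), (3, 1)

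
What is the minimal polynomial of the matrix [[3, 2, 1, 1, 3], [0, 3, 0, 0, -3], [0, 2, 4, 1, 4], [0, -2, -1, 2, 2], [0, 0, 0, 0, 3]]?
The characteristic polynomial factors as (x - 3)^5. The minimal polynomial is ∏(x - λ)^{k_λ} where k_λ is the size of the largest Jordan block at λ.

For λ = 3: rank(A - 3I) = 2, and the largest Jordan block has size 2 (the smallest k with rank((A - 3I)^k) = rank((A - 3I)^(k+1))).

So m_A(x) = (x - 3)^2.

m_A(x) = (x - 3)^2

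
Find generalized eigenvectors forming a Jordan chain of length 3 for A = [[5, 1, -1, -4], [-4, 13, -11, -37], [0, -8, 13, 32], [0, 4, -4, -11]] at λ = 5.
v_1 = [[-1, 0, 1, 0]]^T, v_2 = [[-1, -7, 8, -4]]^T, v_3 = [[1, 8, -8, 4]]^T

We seek v_1 ∈ ker((A - 5I)^3) \ ker((A - 5I)^2), then set v_{i+1} = (A - 5I) v_i.

One such chain is v_1 = [[-1, 0, 1, 0]]^T, v_2 = [[-1, -7, 8, -4]]^T, v_3 = [[1, 8, -8, 4]]^T. Check: (A - 5I) v_3 = [[0, 0, 0, 0]]^T = 0.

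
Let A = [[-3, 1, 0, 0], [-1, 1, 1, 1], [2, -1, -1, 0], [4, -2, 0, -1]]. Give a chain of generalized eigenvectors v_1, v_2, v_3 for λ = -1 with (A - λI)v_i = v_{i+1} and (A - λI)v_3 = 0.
v_1 = [[0, 0, 1, 0]]^T, v_2 = [[0, 1, 0, 0]]^T, v_3 = [[1, 2, -1, -2]]^T

We seek v_1 ∈ ker((A + I)^3) \ ker((A + I)^2), then set v_{i+1} = (A + I) v_i.

One such chain is v_1 = [[0, 0, 1, 0]]^T, v_2 = [[0, 1, 0, 0]]^T, v_3 = [[1, 2, -1, -2]]^T. Check: (A + I) v_3 = [[0, 0, 0, 0]]^T = 0.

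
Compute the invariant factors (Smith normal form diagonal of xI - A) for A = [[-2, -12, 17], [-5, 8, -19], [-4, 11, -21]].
(x + 5)^3

The Jordan structure of A has elementary divisors (x + 5)^3. Arranging the block sizes at each eigenvalue in decreasing order and taking row products gives the invariant factors.

Invariant factors (smallest first, each dividing the next): (x + 5)^3.

Check: the last factor (x + 5)^3 is the minimal polynomial, and the product (x + 5)^3 is the characteristic polynomial.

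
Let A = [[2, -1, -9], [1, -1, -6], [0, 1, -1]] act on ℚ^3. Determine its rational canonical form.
R = [[0, 0, 4], [1, 0, -4], [0, 1, 0]]

The invariant factors of A (the non-unit diagonal entries of the Smith normal form of xI - A over ℚ[x]) are x^3 + 4x - 4, each dividing the next. The characteristic polynomial is their product, x^3 + 4x - 4.

The rational canonical form is the block-diagonal matrix of companion matrices C(f_i):
R = [[0, 0, 4], [1, 0, -4], [0, 1, 0]].

Note the characteristic polynomial does not split into linear factors over ℚ, so A has no Jordan form over ℚ; the rational canonical form exists over any field.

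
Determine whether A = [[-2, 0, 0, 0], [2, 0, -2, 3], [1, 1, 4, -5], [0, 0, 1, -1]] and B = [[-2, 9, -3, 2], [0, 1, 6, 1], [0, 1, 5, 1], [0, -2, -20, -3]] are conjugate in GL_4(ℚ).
Yes.

Two matrices over a field are similar if and only if they have the same invariant factors.

Both A and B have characteristic polynomial (x - 1)^3(x + 2) and minimal polynomial (x - 1)^3(x + 2). Computing further, both have invariant factors (x - 1)^3(x + 2). Hence A and B are similar.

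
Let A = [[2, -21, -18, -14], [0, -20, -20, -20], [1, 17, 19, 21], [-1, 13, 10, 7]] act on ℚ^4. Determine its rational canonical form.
R = [[0, 0, 0, -20], [1, 0, 0, 24], [0, 1, 0, -19], [0, 0, 1, 8]]

The invariant factors of A (the non-unit diagonal entries of the Smith normal form of xI - A over ℚ[x]) are (x - 5)(x - 2)(x^2 - x + 2), each dividing the next. The characteristic polynomial is their product, (x - 5)(x - 2)(x^2 - x + 2).

The rational canonical form is the block-diagonal matrix of companion matrices C(f_i):
R = [[0, 0, 0, -20], [1, 0, 0, 24], [0, 1, 0, -19], [0, 0, 1, 8]].

Note the characteristic polynomial does not split into linear factors over ℚ, so A has no Jordan form over ℚ; the rational canonical form exists over any field.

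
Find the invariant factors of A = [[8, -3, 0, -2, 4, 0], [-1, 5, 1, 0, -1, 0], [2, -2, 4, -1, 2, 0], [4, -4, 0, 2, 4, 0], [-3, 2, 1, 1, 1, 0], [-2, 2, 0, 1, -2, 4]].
The Jordan structure of A has elementary divisors (x - 4)^3, (x - 4)^2, (x - 4). Arranging the block sizes at each eigenvalue in decreasing order and taking row products gives the invariant factors.

Invariant factors (smallest first, each dividing the next): x - 4, (x - 4)^2, (x - 4)^3.

Check: the last factor (x - 4)^3 is the minimal polynomial, and the product (x - 4)^6 is the characteristic polynomial.

x - 4, (x - 4)^2, (x - 4)^3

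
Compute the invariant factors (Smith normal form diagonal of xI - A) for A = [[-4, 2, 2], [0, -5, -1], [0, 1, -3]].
The Jordan structure of A has elementary divisors (x + 4)^2, (x + 4). Arranging the block sizes at each eigenvalue in decreasing order and taking row products gives the invariant factors.

Invariant factors (smallest first, each dividing the next): x + 4, (x + 4)^2.

Check: the last factor (x + 4)^2 is the minimal polynomial, and the product (x + 4)^3 is the characteristic polynomial.

x + 4, (x + 4)^2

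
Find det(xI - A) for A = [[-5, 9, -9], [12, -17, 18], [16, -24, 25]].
xI - A = [[x + 5, -9, 9], [-12, x + 17, -18], [-16, 24, x - 25]].

Expanding det(xI - A) along the first row:
det(xI - A) = + (x + 5)·det([[x + 17, -18], [24, x - 25]]) - (-9)·det([[-12, -18], [-16, x - 25]]) + (9)·det([[-12, x + 17], [-16, 24]]).

Evaluating gives χ_A(x) = x^3 - 3x^2 + 3x - 1 = (x - 1)^3.

χ_A(x) = (x - 1)^3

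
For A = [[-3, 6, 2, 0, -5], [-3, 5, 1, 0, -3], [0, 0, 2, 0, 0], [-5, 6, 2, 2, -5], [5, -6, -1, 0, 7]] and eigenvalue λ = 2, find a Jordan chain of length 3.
v_1 = [[0, 0, 1, 2, 0]]^T, v_2 = [[2, 1, 0, 2, -1]]^T, v_3 = [[1, 0, 0, 1, -1]]^T

We seek v_1 ∈ ker((A - 2I)^3) \ ker((A - 2I)^2), then set v_{i+1} = (A - 2I) v_i.

One such chain is v_1 = [[0, 0, 1, 2, 0]]^T, v_2 = [[2, 1, 0, 2, -1]]^T, v_3 = [[1, 0, 0, 1, -1]]^T. Check: (A - 2I) v_3 = [[0, 0, 0, 0, 0]]^T = 0.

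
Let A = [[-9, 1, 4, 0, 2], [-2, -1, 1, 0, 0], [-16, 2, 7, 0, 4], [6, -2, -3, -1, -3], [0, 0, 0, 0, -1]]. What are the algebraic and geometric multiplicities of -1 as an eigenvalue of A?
The characteristic polynomial is (x + 1)^5, so the factor x + 1 appears with exponent 5: the algebraic multiplicity is 5.

rank(A + I) = 3, so the eigenspace has dimension 5 - 3 = 2: the geometric multiplicity is 2.

Since 2 < 5, A is not diagonalizable.

algebraic multiplicity 5, geometric multiplicity 2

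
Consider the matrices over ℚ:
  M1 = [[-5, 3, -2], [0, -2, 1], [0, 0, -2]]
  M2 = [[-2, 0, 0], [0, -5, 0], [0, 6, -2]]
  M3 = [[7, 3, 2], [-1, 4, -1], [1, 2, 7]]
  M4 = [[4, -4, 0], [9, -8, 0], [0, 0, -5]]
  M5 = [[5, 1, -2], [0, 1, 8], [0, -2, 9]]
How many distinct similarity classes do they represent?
4 classes: {M1, M4}, {M2}, {M3}, {M5}

Characteristic polynomials: χ_{M1} = (x + 2)^2(x + 5), χ_{M2} = (x + 2)^2(x + 5), χ_{M3} = (x - 6)^3, χ_{M4} = (x + 2)^2(x + 5), χ_{M5} = (x - 5)^3.

{M1, M4}: invariant factors (x + 2)^2(x + 5).

{M2}: invariant factors x + 2, (x + 2)(x + 5).

{M3}: invariant factors (x - 6)^3.

{M5}: invariant factors x - 5, (x - 5)^2.

Matrices are similar if and only if their invariant-factor lists agree; the partition into similarity classes is {M1, M4}, {M2}, {M3}, {M5}.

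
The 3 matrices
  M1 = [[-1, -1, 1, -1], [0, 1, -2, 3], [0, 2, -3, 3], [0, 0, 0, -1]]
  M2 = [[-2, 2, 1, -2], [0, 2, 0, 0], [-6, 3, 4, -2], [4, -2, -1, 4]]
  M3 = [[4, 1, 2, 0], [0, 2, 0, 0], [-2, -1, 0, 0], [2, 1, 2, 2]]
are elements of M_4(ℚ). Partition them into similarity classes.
3 classes: {M1}, {M2}, {M3}

Characteristic polynomials: χ_{M1} = (x + 1)^4, χ_{M2} = (x - 2)^4, χ_{M3} = (x - 2)^4.

{M1}: invariant factors (x + 1)^2, (x + 1)^2.

{M2}: invariant factors x - 2, (x - 2)^3.

{M3}: invariant factors x - 2, x - 2, (x - 2)^2.

Matrices are similar if and only if their invariant-factor lists agree; the partition into similarity classes is {M1}, {M2}, {M3}.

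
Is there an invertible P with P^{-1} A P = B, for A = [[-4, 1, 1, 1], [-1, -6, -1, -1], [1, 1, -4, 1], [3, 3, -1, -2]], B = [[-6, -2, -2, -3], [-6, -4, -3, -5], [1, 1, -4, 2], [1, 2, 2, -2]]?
No.

Both have characteristic polynomial (x + 3)^2(x + 5)^2, but the minimal polynomial of A is (x + 3)^2(x + 5) while the minimal polynomial of B is (x + 3)^2(x + 5)^2. The minimal polynomial is a similarity invariant, so A and B are not similar.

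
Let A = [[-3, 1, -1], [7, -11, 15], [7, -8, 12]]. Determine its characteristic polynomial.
χ_A(x) = (x - 4)(x + 3)^2

xI - A = [[x + 3, -1, 1], [-7, x + 11, -15], [-7, 8, x - 12]].

Expanding det(xI - A) along the first row:
det(xI - A) = + (x + 3)·det([[x + 11, -15], [8, x - 12]]) - (-1)·det([[-7, -15], [-7, x - 12]]) + (1)·det([[-7, x + 11], [-7, 8]]).

Evaluating gives χ_A(x) = x^3 + 2x^2 - 15x - 36 = (x - 4)(x + 3)^2.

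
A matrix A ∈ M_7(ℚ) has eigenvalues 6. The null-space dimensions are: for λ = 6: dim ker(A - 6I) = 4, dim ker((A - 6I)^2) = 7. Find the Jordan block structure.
λ = 6: successive nullity increments [4, 3] count blocks of size ≥ k; block sizes are [2, 2, 2, 1].

Jordan blocks: (6, 2), (6, 2), (6, 2), (6, 1)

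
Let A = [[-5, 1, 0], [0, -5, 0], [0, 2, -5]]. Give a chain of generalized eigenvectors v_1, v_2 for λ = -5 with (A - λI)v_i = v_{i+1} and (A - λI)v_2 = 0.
v_1 = [[-3, 1, -6]]^T, v_2 = [[1, 0, 2]]^T

We seek v_1 ∈ ker((A + 5I)^2) \ ker(A + 5I), then set v_{i+1} = (A + 5I) v_i.

One such chain is v_1 = [[-3, 1, -6]]^T, v_2 = [[1, 0, 2]]^T. Check: (A + 5I) v_2 = [[0, 0, 0]]^T = 0.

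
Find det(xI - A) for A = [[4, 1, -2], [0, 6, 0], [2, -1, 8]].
xI - A = [[x - 4, -1, 2], [0, x - 6, 0], [-2, 1, x - 8]].

Expanding det(xI - A) along the first row:
det(xI - A) = + (x - 4)·det([[x - 6, 0], [1, x - 8]]) - (-1)·det([[0, 0], [-2, x - 8]]) + (2)·det([[0, x - 6], [-2, 1]]).

Evaluating gives χ_A(x) = x^3 - 18x^2 + 108x - 216 = (x - 6)^3.

χ_A(x) = (x - 6)^3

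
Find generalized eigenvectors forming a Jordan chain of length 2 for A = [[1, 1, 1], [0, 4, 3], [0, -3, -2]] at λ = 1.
We seek v_1 ∈ ker((A - I)^2) \ ker(A - I), then set v_{i+1} = (A - I) v_i.

One such chain is v_1 = [[0, 3, -2]]^T, v_2 = [[1, 3, -3]]^T. Check: (A - I) v_2 = [[0, 0, 0]]^T = 0.

v_1 = [[0, 3, -2]]^T, v_2 = [[1, 3, -3]]^T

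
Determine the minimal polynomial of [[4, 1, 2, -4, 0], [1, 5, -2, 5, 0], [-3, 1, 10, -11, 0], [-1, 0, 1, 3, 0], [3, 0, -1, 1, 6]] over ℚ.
The characteristic polynomial factors as (x - 6)^3(x - 5)^2. The minimal polynomial is ∏(x - λ)^{k_λ} where k_λ is the size of the largest Jordan block at λ.

For λ = 5: rank(A - 5I) = 4, and the largest Jordan block has size 2 (the smallest k with rank((A - 5I)^k) = rank((A - 5I)^(k+1))).
For λ = 6: rank(A - 6I) = 3, and the largest Jordan block has size 2 (the smallest k with rank((A - 6I)^k) = rank((A - 6I)^(k+1))).

So m_A(x) = (x - 6)^2(x - 5)^2.

m_A(x) = (x - 6)^2(x - 5)^2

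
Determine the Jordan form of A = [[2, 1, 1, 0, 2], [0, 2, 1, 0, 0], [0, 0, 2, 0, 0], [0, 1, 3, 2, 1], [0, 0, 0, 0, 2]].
The characteristic polynomial is det(xI - A) = (x - 2)^5, so the eigenvalues are 2 (algebraic multiplicity 5).

For λ = 2: rank(A - 2I) = 3, rank((A - 2I)^2) = 1, rank((A - 2I)^3) = 0. The eigenspace has dimension 5 - 3 = 2, so there are 2 Jordan blocks; the rank sequence gives block sizes [3, 2].

Assembling the blocks gives the Jordan form J above.

J = [[2, 1, 0, 0, 0], [0, 2, 1, 0, 0], [0, 0, 2, 0, 0], [0, 0, 0, 2, 1], [0, 0, 0, 0, 2]]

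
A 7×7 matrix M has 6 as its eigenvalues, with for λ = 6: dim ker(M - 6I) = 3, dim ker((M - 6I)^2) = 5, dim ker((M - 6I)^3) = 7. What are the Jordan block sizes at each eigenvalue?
Jordan blocks: (6, 3), (6, 3), (6, 1)

λ = 6: successive nullity increments [3, 2, 2] count blocks of size ≥ k; block sizes are [3, 3, 1].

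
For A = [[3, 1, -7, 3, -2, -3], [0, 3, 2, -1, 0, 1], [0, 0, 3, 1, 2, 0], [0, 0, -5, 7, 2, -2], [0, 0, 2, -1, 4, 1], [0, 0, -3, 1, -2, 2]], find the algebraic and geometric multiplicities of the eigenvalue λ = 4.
The characteristic polynomial is (x - 4)^4(x - 3)^2, so the factor x - 4 appears with exponent 4: the algebraic multiplicity is 4.

rank(A - 4I) = 4, so the eigenspace has dimension 6 - 4 = 2: the geometric multiplicity is 2.

Since 2 < 4, A is not diagonalizable.

algebraic multiplicity 4, geometric multiplicity 2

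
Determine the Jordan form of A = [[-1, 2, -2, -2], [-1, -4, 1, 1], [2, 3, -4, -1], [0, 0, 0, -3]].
J = [[-3, 1, 0, 0], [0, -3, 1, 0], [0, 0, -3, 0], [0, 0, 0, -3]]

The characteristic polynomial is det(xI - A) = (x + 3)^4, so the eigenvalues are -3 (algebraic multiplicity 4).

For λ = -3: rank(A + 3I) = 2, rank((A + 3I)^2) = 1, rank((A + 3I)^3) = 0. The eigenspace has dimension 4 - 2 = 2, so there are 2 Jordan blocks; the rank sequence gives block sizes [3, 1].

Assembling the blocks gives the Jordan form J above.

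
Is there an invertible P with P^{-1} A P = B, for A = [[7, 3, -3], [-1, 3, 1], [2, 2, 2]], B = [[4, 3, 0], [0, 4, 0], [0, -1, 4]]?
Yes.

Two matrices over a field are similar if and only if they have the same invariant factors.

Both A and B have characteristic polynomial (x - 4)^3 and minimal polynomial (x - 4)^2. Computing further, both have invariant factors x - 4, (x - 4)^2. Hence A and B are similar.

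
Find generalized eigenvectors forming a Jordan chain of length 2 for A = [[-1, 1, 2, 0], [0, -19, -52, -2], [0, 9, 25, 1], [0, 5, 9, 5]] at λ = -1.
We seek v_1 ∈ ker((A + I)^2) \ ker(A + I), then set v_{i+1} = (A + I) v_i.

One such chain is v_1 = [[1, 3, -1, -1]]^T, v_2 = [[1, 0, 0, 0]]^T. Check: (A + I) v_2 = [[0, 0, 0, 0]]^T = 0.

v_1 = [[1, 3, -1, -1]]^T, v_2 = [[1, 0, 0, 0]]^T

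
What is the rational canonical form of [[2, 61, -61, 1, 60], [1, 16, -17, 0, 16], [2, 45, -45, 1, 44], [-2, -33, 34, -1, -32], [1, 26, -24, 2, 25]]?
The invariant factors of A (the non-unit diagonal entries of the Smith normal form of xI - A over ℚ[x]) are (x - 4)(x + 1)^3(x + 4), each dividing the next. The characteristic polynomial is their product, (x - 4)(x + 1)^3(x + 4).

The rational canonical form is the block-diagonal matrix of companion matrices C(f_i):
R = [[0, 0, 0, 0, 16], [1, 0, 0, 0, 48], [0, 1, 0, 0, 47], [0, 0, 1, 0, 13], [0, 0, 0, 1, -3]].

R = [[0, 0, 0, 0, 16], [1, 0, 0, 0, 48], [0, 1, 0, 0, 47], [0, 0, 1, 0, 13], [0, 0, 0, 1, -3]]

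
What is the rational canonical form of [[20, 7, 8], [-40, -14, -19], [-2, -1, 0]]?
The invariant factors of A (the non-unit diagonal entries of the Smith normal form of xI - A over ℚ[x]) are (x - 6)(x^2 - 3), each dividing the next. The characteristic polynomial is their product, (x - 6)(x^2 - 3).

The rational canonical form is the block-diagonal matrix of companion matrices C(f_i):
R = [[0, 0, -18], [1, 0, 3], [0, 1, 6]].

Note the characteristic polynomial does not split into linear factors over ℚ, so A has no Jordan form over ℚ; the rational canonical form exists over any field.

R = [[0, 0, -18], [1, 0, 3], [0, 1, 6]]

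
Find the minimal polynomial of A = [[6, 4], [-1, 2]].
The characteristic polynomial factors as (x - 4)^2. The minimal polynomial is ∏(x - λ)^{k_λ} where k_λ is the size of the largest Jordan block at λ.

For λ = 4: rank(A - 4I) = 1, and the largest Jordan block has size 2 (the smallest k with rank((A - 4I)^k) = rank((A - 4I)^(k+1))).

So m_A(x) = (x - 4)^2.

m_A(x) = (x - 4)^2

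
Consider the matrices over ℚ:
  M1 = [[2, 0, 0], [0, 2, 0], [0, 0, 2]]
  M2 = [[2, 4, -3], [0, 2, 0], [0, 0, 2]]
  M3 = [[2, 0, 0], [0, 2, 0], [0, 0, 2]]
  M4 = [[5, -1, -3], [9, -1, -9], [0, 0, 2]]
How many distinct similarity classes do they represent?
Characteristic polynomials: χ_{M1} = (x - 2)^3, χ_{M2} = (x - 2)^3, χ_{M3} = (x - 2)^3, χ_{M4} = (x - 2)^3.

{M1, M3}: invariant factors x - 2, x - 2, x - 2.

{M2, M4}: invariant factors x - 2, (x - 2)^2.

Matrices are similar if and only if their invariant-factor lists agree; the partition into similarity classes is {M1, M3}, {M2, M4}.

2 classes: {M1, M3}, {M2, M4}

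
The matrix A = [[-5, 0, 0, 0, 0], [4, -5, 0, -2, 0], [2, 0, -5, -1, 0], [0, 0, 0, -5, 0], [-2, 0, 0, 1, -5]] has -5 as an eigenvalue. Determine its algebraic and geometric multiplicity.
The characteristic polynomial is (x + 5)^5, so the factor x + 5 appears with exponent 5: the algebraic multiplicity is 5.

rank(A + 5I) = 1, so the eigenspace has dimension 5 - 1 = 4: the geometric multiplicity is 4.

Since 4 < 5, A is not diagonalizable.

algebraic multiplicity 5, geometric multiplicity 4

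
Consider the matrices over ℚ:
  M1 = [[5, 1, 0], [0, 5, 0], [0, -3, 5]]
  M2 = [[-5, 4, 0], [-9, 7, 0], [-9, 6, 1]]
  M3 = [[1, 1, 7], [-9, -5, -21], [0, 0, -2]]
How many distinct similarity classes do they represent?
Characteristic polynomials: χ_{M1} = (x - 5)^3, χ_{M2} = (x - 1)^3, χ_{M3} = (x + 2)^3.

{M1}: invariant factors x - 5, (x - 5)^2.

{M2}: invariant factors x - 1, (x - 1)^2.

{M3}: invariant factors x + 2, (x + 2)^2.

Matrices are similar if and only if their invariant-factor lists agree; the partition into similarity classes is {M1}, {M2}, {M3}.

3 classes: {M1}, {M2}, {M3}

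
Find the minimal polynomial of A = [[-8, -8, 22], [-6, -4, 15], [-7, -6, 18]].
The characteristic polynomial factors as (x - 2)^3. The minimal polynomial is ∏(x - λ)^{k_λ} where k_λ is the size of the largest Jordan block at λ.

For λ = 2: rank(A - 2I) = 2, and the largest Jordan block has size 3 (the smallest k with rank((A - 2I)^k) = rank((A - 2I)^(k+1))).

So m_A(x) = (x - 2)^3.

m_A(x) = (x - 2)^3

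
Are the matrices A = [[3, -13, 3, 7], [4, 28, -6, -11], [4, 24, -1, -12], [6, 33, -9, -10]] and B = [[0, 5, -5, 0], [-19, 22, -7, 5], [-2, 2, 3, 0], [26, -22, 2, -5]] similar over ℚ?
Two matrices over a field are similar if and only if they have the same invariant factors.

Both A and B have characteristic polynomial (x - 5)^4 and minimal polynomial (x - 5)^3. Computing further, both have invariant factors x - 5, (x - 5)^3. Hence A and B are similar.

Yes.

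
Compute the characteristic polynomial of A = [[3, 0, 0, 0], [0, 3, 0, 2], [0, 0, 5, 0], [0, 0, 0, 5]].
xI - A = [[x - 3, 0, 0, 0], [0, x - 3, 0, -2], [0, 0, x - 5, 0], [0, 0, 0, x - 5]].

Expanding det(xI - A) along the first row:
det(xI - A) = + (x - 3)·det([[x - 3, 0, -2], [0, x - 5, 0], [0, 0, x - 5]]) - (0)·det([[0, 0, -2], [0, x - 5, 0], [0, 0, x - 5]]) + (0)·det([[0, x - 3, -2], [0, 0, 0], [0, 0, x - 5]]) - (0)·det([[0, x - 3, 0], [0, 0, x - 5], [0, 0, 0]]).

Evaluating gives χ_A(x) = x^4 - 16x^3 + 94x^2 - 240x + 225 = (x - 5)^2(x - 3)^2.

χ_A(x) = (x - 5)^2(x - 3)^2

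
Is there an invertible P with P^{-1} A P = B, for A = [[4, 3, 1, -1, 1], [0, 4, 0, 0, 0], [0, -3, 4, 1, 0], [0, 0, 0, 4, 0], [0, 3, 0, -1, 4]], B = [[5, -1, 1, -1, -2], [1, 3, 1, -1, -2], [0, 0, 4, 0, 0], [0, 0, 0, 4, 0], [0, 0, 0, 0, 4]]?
No.

Both have characteristic polynomial (x - 4)^5 and minimal polynomial (x - 4)^2. But rank(A - 4I) = 2 for A while rank(B - 4I) = 1 for B, so the number of Jordan blocks at λ = 4 differs. A and B are not similar.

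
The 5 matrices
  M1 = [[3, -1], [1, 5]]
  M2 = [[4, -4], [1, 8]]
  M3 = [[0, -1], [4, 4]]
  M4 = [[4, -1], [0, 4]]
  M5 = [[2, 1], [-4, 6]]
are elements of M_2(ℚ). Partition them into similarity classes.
3 classes: {M1, M4, M5}, {M2}, {M3}

Characteristic polynomials: χ_{M1} = (x - 4)^2, χ_{M2} = (x - 6)^2, χ_{M3} = (x - 2)^2, χ_{M4} = (x - 4)^2, χ_{M5} = (x - 4)^2.

{M1, M4, M5}: invariant factors (x - 4)^2.

{M2}: invariant factors (x - 6)^2.

{M3}: invariant factors (x - 2)^2.

Matrices are similar if and only if their invariant-factor lists agree; the partition into similarity classes is {M1, M4, M5}, {M2}, {M3}.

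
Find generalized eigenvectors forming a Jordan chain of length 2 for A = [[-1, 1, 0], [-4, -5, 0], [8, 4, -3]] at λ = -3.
We seek v_1 ∈ ker((A + 3I)^2) \ ker(A + 3I), then set v_{i+1} = (A + 3I) v_i.

One such chain is v_1 = [[0, 1, -2]]^T, v_2 = [[1, -2, 4]]^T. Check: (A + 3I) v_2 = [[0, 0, 0]]^T = 0.

v_1 = [[0, 1, -2]]^T, v_2 = [[1, -2, 4]]^T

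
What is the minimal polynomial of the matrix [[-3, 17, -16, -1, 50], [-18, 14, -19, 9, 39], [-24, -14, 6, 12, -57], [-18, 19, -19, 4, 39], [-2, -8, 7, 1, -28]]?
The characteristic polynomial factors as (x - 4)^2(x + 5)^3. The minimal polynomial is ∏(x - λ)^{k_λ} where k_λ is the size of the largest Jordan block at λ.

For λ = -5: rank(A + 5I) = 3, and the largest Jordan block has size 2 (the smallest k with rank((A + 5I)^k) = rank((A + 5I)^(k+1))).
For λ = 4: rank(A - 4I) = 4, and the largest Jordan block has size 2 (the smallest k with rank((A - 4I)^k) = rank((A - 4I)^(k+1))).

So m_A(x) = (x - 4)^2(x + 5)^2.

m_A(x) = (x - 4)^2(x + 5)^2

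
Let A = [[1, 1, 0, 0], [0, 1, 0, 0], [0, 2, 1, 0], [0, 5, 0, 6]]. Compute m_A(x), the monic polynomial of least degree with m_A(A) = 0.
The characteristic polynomial factors as (x - 6)(x - 1)^3. The minimal polynomial is ∏(x - λ)^{k_λ} where k_λ is the size of the largest Jordan block at λ.

For λ = 1: rank(A - I) = 2, and the largest Jordan block has size 2 (the smallest k with rank((A - I)^k) = rank((A - I)^(k+1))).
For λ = 6: rank(A - 6I) = 3, and the largest Jordan block has size 1 (the smallest k with rank((A - 6I)^k) = rank((A - 6I)^(k+1))).

So m_A(x) = (x - 6)(x - 1)^2.

m_A(x) = (x - 6)(x - 1)^2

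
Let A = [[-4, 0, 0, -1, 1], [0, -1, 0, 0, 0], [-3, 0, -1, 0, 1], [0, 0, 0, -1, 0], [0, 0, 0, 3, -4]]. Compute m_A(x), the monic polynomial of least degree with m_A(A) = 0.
m_A(x) = (x + 1)^2(x + 4)^2

The characteristic polynomial factors as (x + 1)^3(x + 4)^2. The minimal polynomial is ∏(x - λ)^{k_λ} where k_λ is the size of the largest Jordan block at λ.

For λ = -4: rank(A + 4I) = 4, and the largest Jordan block has size 2 (the smallest k with rank((A + 4I)^k) = rank((A + 4I)^(k+1))).
For λ = -1: rank(A + I) = 3, and the largest Jordan block has size 2 (the smallest k with rank((A + I)^k) = rank((A + I)^(k+1))).

So m_A(x) = (x + 1)^2(x + 4)^2.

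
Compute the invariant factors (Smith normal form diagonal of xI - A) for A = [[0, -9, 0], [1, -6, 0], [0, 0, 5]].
(x - 5)(x + 3)^2

The Jordan structure of A has elementary divisors (x + 3)^2, (x - 5). Arranging the block sizes at each eigenvalue in decreasing order and taking row products gives the invariant factors.

Invariant factors (smallest first, each dividing the next): (x - 5)(x + 3)^2.

Check: the last factor (x - 5)(x + 3)^2 is the minimal polynomial, and the product (x - 5)(x + 3)^2 is the characteristic polynomial.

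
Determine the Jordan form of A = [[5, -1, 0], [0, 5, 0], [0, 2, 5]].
The characteristic polynomial is det(xI - A) = (x - 5)^3, so the eigenvalues are 5 (algebraic multiplicity 3).

For λ = 5: rank(A - 5I) = 1, rank((A - 5I)^2) = 0. The eigenspace has dimension 3 - 1 = 2, so there are 2 Jordan blocks; the rank sequence gives block sizes [2, 1].

Assembling the blocks gives the Jordan form J above.

J = [[5, 1, 0], [0, 5, 0], [0, 0, 5]]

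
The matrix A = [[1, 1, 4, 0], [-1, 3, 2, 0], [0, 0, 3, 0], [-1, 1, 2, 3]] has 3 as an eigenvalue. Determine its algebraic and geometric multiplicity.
algebraic multiplicity 2, geometric multiplicity 2

The characteristic polynomial is (x - 3)^2(x - 2)^2, so the factor x - 3 appears with exponent 2: the algebraic multiplicity is 2.

rank(A - 3I) = 2, so the eigenspace has dimension 4 - 2 = 2: the geometric multiplicity is 2.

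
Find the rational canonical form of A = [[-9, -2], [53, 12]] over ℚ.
R = [[0, 2], [1, 3]]

The invariant factors of A (the non-unit diagonal entries of the Smith normal form of xI - A over ℚ[x]) are x^2 - 3x - 2, each dividing the next. The characteristic polynomial is their product, x^2 - 3x - 2.

The rational canonical form is the block-diagonal matrix of companion matrices C(f_i):
R = [[0, 2], [1, 3]].

Note the characteristic polynomial does not split into linear factors over ℚ, so A has no Jordan form over ℚ; the rational canonical form exists over any field.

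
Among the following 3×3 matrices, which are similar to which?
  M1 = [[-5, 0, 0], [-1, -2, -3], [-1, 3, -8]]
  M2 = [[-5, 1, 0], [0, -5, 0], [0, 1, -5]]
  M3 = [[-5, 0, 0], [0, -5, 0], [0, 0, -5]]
Characteristic polynomials: χ_{M1} = (x + 5)^3, χ_{M2} = (x + 5)^3, χ_{M3} = (x + 5)^3.

{M1, M2}: invariant factors x + 5, (x + 5)^2.

{M3}: invariant factors x + 5, x + 5, x + 5.

Matrices are similar if and only if their invariant-factor lists agree; the partition into similarity classes is {M1, M2}, {M3}.

2 classes: {M1, M2}, {M3}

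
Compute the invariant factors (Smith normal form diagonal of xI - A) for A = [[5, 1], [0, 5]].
(x - 5)^2

The Jordan structure of A has elementary divisors (x - 5)^2. Arranging the block sizes at each eigenvalue in decreasing order and taking row products gives the invariant factors.

Invariant factors (smallest first, each dividing the next): (x - 5)^2.

Check: the last factor (x - 5)^2 is the minimal polynomial, and the product (x - 5)^2 is the characteristic polynomial.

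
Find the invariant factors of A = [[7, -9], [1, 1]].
The Jordan structure of A has elementary divisors (x - 4)^2. Arranging the block sizes at each eigenvalue in decreasing order and taking row products gives the invariant factors.

Invariant factors (smallest first, each dividing the next): (x - 4)^2.

Check: the last factor (x - 4)^2 is the minimal polynomial, and the product (x - 4)^2 is the characteristic polynomial.

(x - 4)^2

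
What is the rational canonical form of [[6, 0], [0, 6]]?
R = [[6, 0], [0, 6]]

The invariant factors of A (the non-unit diagonal entries of the Smith normal form of xI - A over ℚ[x]) are x - 6, x - 6, each dividing the next. The characteristic polynomial is their product, (x - 6)^2.

The rational canonical form is the block-diagonal matrix of companion matrices C(f_i):
R = [[6, 0], [0, 6]].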